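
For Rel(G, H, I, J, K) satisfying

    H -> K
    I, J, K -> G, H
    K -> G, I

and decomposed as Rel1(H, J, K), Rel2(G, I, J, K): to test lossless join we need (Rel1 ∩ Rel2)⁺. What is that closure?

Rel1 ∩ Rel2 = {J, K}.
K → G, I applies, adding G, I
I, J, K → G, H applies, adding H
Closure: {G, H, I, J, K}.

G, H, I, J, K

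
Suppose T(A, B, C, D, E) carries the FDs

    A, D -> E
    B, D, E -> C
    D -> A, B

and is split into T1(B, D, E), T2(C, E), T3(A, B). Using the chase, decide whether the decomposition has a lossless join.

No

Chase test. Columns are A, B, C, D, E; row i has aⱼ where attribute j ∈ Ti, else bᵢⱼ.
Initial tableau (one row per fragment):
  row 1: b11 a2 b13 a4 a5
  row 2: b21 b22 a3 b24 a5
  row 3: a1 a2 b33 b34 b35
No row becomes fully distinguished — the join is lossy.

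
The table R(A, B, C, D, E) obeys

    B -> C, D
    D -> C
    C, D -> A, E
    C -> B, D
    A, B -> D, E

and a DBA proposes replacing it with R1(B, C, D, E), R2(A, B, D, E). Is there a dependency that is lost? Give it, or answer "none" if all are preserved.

B → C, D lies within R1.
D → C lies within R1.
C, D → A, E: restricted closure across fragments reaches A, E.
C → B, D lies within R1.
A, B → D, E lies within R2.
Every dependency is enforceable on the fragments, so the decomposition is dependency-preserving.

none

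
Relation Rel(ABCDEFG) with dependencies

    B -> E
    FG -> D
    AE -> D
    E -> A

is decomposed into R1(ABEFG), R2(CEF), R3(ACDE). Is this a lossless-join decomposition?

Chase test. Columns are ABCDEFG; row i has aⱼ where attribute j ∈ Ri, else bᵢⱼ.
Initial tableau (one row per fragment):
  row 1: a1 a2 b13 b14 a5 a6 a7
  row 2: b21 b22 a3 b24 a5 a6 b27
  row 3: a1 b32 a3 a4 a5 b36 b37
Rows 1 and 3 agree on AE; apply AE→D and equate their D entries.
Rows 1 and 2 agree on E; apply E→A and equate their A entries.
Rows 1 and 2 agree on AE; apply AE→D and equate their D entries.
No row becomes fully distinguished — the join is lossy.

No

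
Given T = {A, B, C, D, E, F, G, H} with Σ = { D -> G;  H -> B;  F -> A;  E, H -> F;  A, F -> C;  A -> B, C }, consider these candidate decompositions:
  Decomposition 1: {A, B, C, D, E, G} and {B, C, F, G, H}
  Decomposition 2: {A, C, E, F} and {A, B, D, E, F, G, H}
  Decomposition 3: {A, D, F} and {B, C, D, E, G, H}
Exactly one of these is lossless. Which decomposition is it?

Decomposition 2

Decomposition 1: common = {B, C, G}, closure = {B, C, G} → lossy.
Decomposition 2: common = {A, E, F}, closure = {A, B, C, E, F} → lossless.
Decomposition 3: common = {D}, closure = {D, G} → lossy.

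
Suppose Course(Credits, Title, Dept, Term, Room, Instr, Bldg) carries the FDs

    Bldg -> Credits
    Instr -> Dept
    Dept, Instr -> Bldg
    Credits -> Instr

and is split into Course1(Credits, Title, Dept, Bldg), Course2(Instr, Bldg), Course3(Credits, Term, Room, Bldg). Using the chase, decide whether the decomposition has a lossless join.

No

Chase test. Columns are Credits, Title, Dept, Term, Room, Instr, Bldg; row i has aⱼ where attribute j ∈ Coursei, else bᵢⱼ.
Initial tableau (one row per fragment):
  row 1: a1 a2 a3 b14 b15 b16 a7
  row 2: b21 b22 b23 b24 b25 a6 a7
  row 3: a1 b32 b33 a4 a5 b36 a7
Rows 1 and 2 agree on Bldg; apply Bldg→Credits and equate their Credits entries.
Rows 1 and 2 agree on Credits; apply Credits→Instr and equate their Instr entries.
Rows 1 and 3 agree on Credits; apply Credits→Instr and equate their Instr entries.
Rows 1 and 2 agree on Instr; apply Instr→Dept and equate their Dept entries.
Rows 1 and 3 agree on Instr; apply Instr→Dept and equate their Dept entries.
No row becomes fully distinguished — the join is lossy.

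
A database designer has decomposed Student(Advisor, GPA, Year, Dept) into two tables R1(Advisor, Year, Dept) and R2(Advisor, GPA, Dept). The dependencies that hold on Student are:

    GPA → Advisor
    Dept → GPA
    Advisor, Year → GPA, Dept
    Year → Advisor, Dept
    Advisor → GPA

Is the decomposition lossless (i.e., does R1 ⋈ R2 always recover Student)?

Yes

Common attributes: R1 ∩ R2 = {Advisor, Dept}.
Closure of {Advisor, Dept}: Dept → GPA applies, adding GPA. So (Advisor, Dept)⁺ = {Advisor, GPA, Dept}.
This closure contains every attribute of R2, so R1 ∩ R2 → R2. The join is lossless.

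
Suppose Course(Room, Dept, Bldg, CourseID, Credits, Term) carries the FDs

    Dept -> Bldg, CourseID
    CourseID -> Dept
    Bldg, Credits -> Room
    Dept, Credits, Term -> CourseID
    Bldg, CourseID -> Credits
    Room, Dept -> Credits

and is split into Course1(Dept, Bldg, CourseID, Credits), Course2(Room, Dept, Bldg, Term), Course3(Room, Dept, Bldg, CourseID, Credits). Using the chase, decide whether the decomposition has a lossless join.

Chase test. Columns are Room, Dept, Bldg, CourseID, Credits, Term; row i has aⱼ where attribute j ∈ Coursei, else bᵢⱼ.
Initial tableau (one row per fragment):
  row 1: b11 a2 a3 a4 a5 b16
  row 2: a1 a2 a3 b24 b25 a6
  row 3: a1 a2 a3 a4 a5 b36
Rows 1 and 2 agree on Dept; apply Dept→Bldg, CourseID and equate their Bldg, CourseID entries.
Rows 1 and 3 agree on Bldg, Credits; apply Bldg, Credits→Room and equate their Room entries.
Rows 1 and 2 agree on Bldg, CourseID; apply Bldg, CourseID→Credits and equate their Credits entries.
Row 2 is now all distinguished symbols — the join is lossless.

Yes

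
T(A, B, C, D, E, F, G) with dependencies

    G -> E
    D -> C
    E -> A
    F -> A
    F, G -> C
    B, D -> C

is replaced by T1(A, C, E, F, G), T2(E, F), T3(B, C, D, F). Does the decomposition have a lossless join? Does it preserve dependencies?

lossy but dependency-preserving

Lossless test (chase): Rows 1 and 2 agree on E; apply E→A and equate their A entries. Rows 1 and 3 agree on F; apply F→A and equate their A entries. No row becomes fully distinguished — the join is lossy.
Dependency preservation: every FD's attributes lie within a single fragment, so each can be enforced locally — preserved.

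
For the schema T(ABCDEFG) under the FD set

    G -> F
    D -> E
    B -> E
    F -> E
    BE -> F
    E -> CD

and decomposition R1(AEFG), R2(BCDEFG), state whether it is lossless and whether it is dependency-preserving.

Lossless test: (EFG)⁺ = {CDEFG}, which is a superkey of neither fragment — lossy.
Dependency preservation: every FD's attributes lie within a single fragment, so each can be enforced locally — preserved.

lossy but dependency-preserving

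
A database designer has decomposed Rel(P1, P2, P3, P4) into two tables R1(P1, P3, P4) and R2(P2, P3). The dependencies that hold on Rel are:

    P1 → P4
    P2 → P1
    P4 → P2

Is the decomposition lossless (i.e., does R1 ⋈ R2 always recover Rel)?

No

Common attributes: R1 ∩ R2 = {P3}.
No dependency enlarges {P3}, so (P3)⁺ = {P3}.
The closure contains neither all of R1 = {P1, P3, P4} nor all of R2 = {P2, P3}, so the common attributes are not a superkey of either fragment. The join is lossy.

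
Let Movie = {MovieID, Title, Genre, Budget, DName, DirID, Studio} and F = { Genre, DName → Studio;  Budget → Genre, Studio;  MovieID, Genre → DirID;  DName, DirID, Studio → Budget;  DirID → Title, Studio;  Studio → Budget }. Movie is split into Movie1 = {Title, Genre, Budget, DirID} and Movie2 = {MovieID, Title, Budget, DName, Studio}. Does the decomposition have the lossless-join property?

Common attributes: Movie1 ∩ Movie2 = {Title, Budget}.
Closure of {Title, Budget}: Budget → Genre, Studio applies, adding Genre, Studio. So (Title, Budget)⁺ = {Title, Genre, Budget, Studio}.
The closure contains neither all of Movie1 = {Title, Genre, Budget, DirID} nor all of Movie2 = {MovieID, Title, Budget, DName, Studio}, so the common attributes are not a superkey of either fragment. The join is lossy.

No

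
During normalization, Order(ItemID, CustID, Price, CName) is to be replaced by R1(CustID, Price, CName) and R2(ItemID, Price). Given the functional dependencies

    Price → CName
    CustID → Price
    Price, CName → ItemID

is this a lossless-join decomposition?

Common attributes: R1 ∩ R2 = {Price}.
Closure of {Price}: Price → CName applies, adding CName; Price, CName → ItemID applies, adding ItemID. So (Price)⁺ = {ItemID, Price, CName}.
This closure contains every attribute of R2, so R1 ∩ R2 → R2. The join is lossless.

Yes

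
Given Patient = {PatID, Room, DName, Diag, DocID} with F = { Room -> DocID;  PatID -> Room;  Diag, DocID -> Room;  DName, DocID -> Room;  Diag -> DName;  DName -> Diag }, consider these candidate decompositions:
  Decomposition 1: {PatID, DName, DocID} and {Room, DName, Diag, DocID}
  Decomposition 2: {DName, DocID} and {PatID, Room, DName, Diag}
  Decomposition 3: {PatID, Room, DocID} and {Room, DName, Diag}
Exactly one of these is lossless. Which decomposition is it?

Decomposition 1

Decomposition 1: common = {DName, DocID}, closure = {Room, DName, Diag, DocID} → lossless.
Decomposition 2: common = {DName}, closure = {DName, Diag} → lossy.
Decomposition 3: common = {Room}, closure = {Room, DocID} → lossy.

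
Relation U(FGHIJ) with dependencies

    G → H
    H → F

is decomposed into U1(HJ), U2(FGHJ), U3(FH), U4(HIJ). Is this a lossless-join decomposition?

No

Chase test. Columns are FGHIJ; row i has aⱼ where attribute j ∈ Ui, else bᵢⱼ.
Initial tableau (one row per fragment):
  row 1: b11 b12 a3 b14 a5
  row 2: a1 a2 a3 b24 a5
  row 3: a1 b32 a3 b34 b35
  row 4: b41 b42 a3 a4 a5
Rows 1 and 2 agree on H; apply H→F and equate their F entries.
Rows 1 and 4 agree on H; apply H→F and equate their F entries.
No row becomes fully distinguished — the join is lossy.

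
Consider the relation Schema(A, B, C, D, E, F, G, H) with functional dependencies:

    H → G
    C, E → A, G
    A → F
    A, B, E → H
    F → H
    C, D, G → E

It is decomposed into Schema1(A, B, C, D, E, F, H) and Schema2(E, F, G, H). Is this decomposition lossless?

Yes

Common attributes: Schema1 ∩ Schema2 = {E, F, H}.
Closure of {E, F, H}: H → G applies, adding G. So (E, F, H)⁺ = {E, F, G, H}.
This closure contains every attribute of Schema2, so Schema1 ∩ Schema2 → Schema2. The join is lossless.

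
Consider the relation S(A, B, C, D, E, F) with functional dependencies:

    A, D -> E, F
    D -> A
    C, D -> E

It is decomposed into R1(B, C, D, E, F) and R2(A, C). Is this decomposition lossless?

Common attributes: R1 ∩ R2 = {C}.
No dependency enlarges {C}, so (C)⁺ = {C}.
The closure contains neither all of R1 = {B, C, D, E, F} nor all of R2 = {A, C}, so the common attributes are not a superkey of either fragment. The join is lossy.

No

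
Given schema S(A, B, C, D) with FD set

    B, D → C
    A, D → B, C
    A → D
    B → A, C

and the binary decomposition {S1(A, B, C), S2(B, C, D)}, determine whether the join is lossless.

Common attributes: S1 ∩ S2 = {B, C}.
Closure of {B, C}: B → A, C applies, adding A; A → D applies, adding D. So (B, C)⁺ = {A, B, C, D}.
This closure contains every attribute of S1, so S1 ∩ S2 → S1. The join is lossless.

Yes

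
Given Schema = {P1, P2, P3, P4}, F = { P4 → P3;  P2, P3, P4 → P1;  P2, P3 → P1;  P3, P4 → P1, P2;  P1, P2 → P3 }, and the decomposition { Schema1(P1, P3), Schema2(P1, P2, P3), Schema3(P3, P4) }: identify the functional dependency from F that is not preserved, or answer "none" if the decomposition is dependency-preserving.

Check P3, P4 → P1, P2: no single fragment contains all of {P1, P2, P3, P4}, and the restricted closure of {P3, P4} across the fragments never reaches {P1, P2}.
P4 → P3 is preserved.
P2, P3, P4 → P1 is preserved.
P2, P3 → P1 is preserved.
P1, P2 → P3 is preserved.

P3, P4 → P1, P2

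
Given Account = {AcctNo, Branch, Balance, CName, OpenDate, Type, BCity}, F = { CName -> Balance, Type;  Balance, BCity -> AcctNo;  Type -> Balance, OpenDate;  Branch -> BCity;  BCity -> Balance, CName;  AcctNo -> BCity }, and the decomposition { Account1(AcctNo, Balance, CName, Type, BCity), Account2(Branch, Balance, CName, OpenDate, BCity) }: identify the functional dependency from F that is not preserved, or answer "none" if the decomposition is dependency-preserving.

Check Type → Balance, OpenDate: no single fragment contains all of {Balance, OpenDate, Type}, and the restricted closure of {Type} across the fragments never reaches {Balance, OpenDate}.
CName → Balance, Type is preserved.
Balance, BCity → AcctNo is preserved.
Branch → BCity is preserved.
BCity → Balance, CName is preserved.
AcctNo → BCity is preserved.

Type -> Balance, OpenDate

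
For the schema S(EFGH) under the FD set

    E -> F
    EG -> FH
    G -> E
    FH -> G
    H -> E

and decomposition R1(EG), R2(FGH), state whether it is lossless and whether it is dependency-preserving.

Lossless test: (G)⁺ = {EFGH}, which contains all of one fragment — lossless.
Dependency preservation: the restricted closure of {E} across the fragments never reaches {F}, so E → F cannot be enforced without a join — not preserved.

lossless but not dependency-preserving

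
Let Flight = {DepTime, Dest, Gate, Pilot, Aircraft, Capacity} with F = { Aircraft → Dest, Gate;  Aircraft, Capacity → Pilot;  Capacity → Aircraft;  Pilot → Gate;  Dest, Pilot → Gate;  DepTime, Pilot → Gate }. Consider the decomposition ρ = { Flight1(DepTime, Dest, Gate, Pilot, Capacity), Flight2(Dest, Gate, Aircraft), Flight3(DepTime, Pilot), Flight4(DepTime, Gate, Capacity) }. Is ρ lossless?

Chase test. Columns are DepTime, Dest, Gate, Pilot, Aircraft, Capacity; row i has aⱼ where attribute j ∈ Flighti, else bᵢⱼ.
Initial tableau (one row per fragment):
  row 1: a1 a2 a3 a4 b15 a6
  row 2: b21 a2 a3 b24 a5 b26
  row 3: a1 b32 b33 a4 b35 b36
  row 4: a1 b42 a3 b44 b45 a6
Rows 1 and 4 agree on Capacity; apply Capacity→Aircraft and equate their Aircraft entries.
Rows 1 and 3 agree on Pilot; apply Pilot→Gate and equate their Gate entries.
Rows 1 and 4 agree on Aircraft; apply Aircraft→Dest, Gate and equate their Dest, Gate entries.
Rows 1 and 4 agree on Aircraft, Capacity; apply Aircraft, Capacity→Pilot and equate their Pilot entries.
No row becomes fully distinguished — the join is lossy.

No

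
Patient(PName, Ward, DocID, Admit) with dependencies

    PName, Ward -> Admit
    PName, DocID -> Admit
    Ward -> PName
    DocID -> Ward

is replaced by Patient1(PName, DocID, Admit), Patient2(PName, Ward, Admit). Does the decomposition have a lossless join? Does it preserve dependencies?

lossy and not dependency-preserving

Lossless test: (PName, Admit)⁺ = {PName, Admit}, which is a superkey of neither fragment — lossy.
Dependency preservation: the restricted closure of {DocID} across the fragments never reaches {Ward}, so DocID → Ward cannot be enforced without a join — not preserved.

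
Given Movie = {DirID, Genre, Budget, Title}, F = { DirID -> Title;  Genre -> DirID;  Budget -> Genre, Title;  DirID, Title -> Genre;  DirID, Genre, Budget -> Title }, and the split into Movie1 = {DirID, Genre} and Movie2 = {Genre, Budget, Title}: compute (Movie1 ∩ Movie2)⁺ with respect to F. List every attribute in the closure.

DirID, Genre, Title

Movie1 ∩ Movie2 = {Genre}.
Genre → DirID applies, adding DirID
DirID → Title applies, adding Title
Closure: {DirID, Genre, Title}.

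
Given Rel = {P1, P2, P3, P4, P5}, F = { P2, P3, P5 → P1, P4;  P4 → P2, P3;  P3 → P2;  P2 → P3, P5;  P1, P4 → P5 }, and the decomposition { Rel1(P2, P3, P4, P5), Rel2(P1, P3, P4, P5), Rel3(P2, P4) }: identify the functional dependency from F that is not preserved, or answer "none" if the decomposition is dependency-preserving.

P2, P3, P5 → P1, P4: restricted closure across fragments reaches P1, P4.
P4 → P2, P3 lies within Rel1.
P3 → P2 lies within Rel1.
P2 → P3, P5 lies within Rel1.
P1, P4 → P5 lies within Rel2.
Every dependency is enforceable on the fragments, so the decomposition is dependency-preserving.

none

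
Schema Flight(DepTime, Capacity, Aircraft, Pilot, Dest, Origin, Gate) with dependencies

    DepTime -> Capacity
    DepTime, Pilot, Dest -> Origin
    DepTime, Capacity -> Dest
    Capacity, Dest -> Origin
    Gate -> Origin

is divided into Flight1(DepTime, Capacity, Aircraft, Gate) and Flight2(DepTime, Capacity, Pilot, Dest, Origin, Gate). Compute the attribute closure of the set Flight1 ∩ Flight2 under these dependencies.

DepTime, Capacity, Dest, Origin, Gate

Flight1 ∩ Flight2 = {DepTime, Capacity, Gate}.
DepTime, Capacity → Dest applies, adding Dest
Capacity, Dest → Origin applies, adding Origin
Closure: {DepTime, Capacity, Dest, Origin, Gate}.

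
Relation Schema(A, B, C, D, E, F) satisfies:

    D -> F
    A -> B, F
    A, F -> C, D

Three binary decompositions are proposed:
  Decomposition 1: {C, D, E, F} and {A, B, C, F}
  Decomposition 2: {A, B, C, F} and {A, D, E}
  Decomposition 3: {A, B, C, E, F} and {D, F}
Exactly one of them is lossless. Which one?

Decomposition 2

Decomposition 1: common = {C, F}, closure = {C, F} → lossy.
Decomposition 2: common = {A}, closure = {A, B, C, D, F} → lossless.
Decomposition 3: common = {F}, closure = {F} → lossy.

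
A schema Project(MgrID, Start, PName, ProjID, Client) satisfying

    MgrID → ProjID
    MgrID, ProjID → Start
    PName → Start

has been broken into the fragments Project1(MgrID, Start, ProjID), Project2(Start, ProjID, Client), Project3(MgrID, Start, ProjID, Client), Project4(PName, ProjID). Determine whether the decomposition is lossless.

Chase test. Columns are MgrID, Start, PName, ProjID, Client; row i has aⱼ where attribute j ∈ Projecti, else bᵢⱼ.
Initial tableau (one row per fragment):
  row 1: a1 a2 b13 a4 b15
  row 2: b21 a2 b23 a4 a5
  row 3: a1 a2 b33 a4 a5
  row 4: b41 b42 a3 a4 b45
No row becomes fully distinguished — the join is lossy.

No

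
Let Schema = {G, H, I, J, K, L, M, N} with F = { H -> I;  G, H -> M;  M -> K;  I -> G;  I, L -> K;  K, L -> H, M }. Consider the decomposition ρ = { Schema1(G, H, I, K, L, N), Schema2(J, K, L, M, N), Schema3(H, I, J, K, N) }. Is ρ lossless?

Chase test. Columns are G, H, I, J, K, L, M, N; row i has aⱼ where attribute j ∈ Schemai, else bᵢⱼ.
Initial tableau (one row per fragment):
  row 1: a1 a2 a3 b14 a5 a6 b17 a8
  row 2: b21 b22 b23 a4 a5 a6 a7 a8
  row 3: b31 a2 a3 a4 a5 b36 b37 a8
Rows 1 and 3 agree on I; apply I→G and equate their G entries.
Rows 1 and 2 agree on K, L; apply K, L→H, M and equate their H, M entries.
Rows 1 and 2 agree on H; apply H→I and equate their I entries.
Rows 1 and 3 agree on G, H; apply G, H→M and equate their M entries.
Rows 1 and 2 agree on I; apply I→G and equate their G entries.
Row 2 is now all distinguished symbols — the join is lossless.

Yes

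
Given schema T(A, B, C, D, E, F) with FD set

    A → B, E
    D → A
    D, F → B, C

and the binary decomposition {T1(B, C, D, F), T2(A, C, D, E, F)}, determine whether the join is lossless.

Common attributes: T1 ∩ T2 = {C, D, F}.
Closure of {C, D, F}: D → A applies, adding A; D, F → B, C applies, adding B; A → B, E applies, adding E. So (C, D, F)⁺ = {A, B, C, D, E, F}.
This closure contains every attribute of T1, so T1 ∩ T2 → T1. The join is lossless.

Yes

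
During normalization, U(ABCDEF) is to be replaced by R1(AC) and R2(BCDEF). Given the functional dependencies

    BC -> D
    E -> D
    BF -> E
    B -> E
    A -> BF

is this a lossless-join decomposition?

Common attributes: R1 ∩ R2 = {C}.
No dependency enlarges {C}, so (C)⁺ = {C}.
The closure contains neither all of R1 = {AC} nor all of R2 = {BCDEF}, so the common attributes are not a superkey of either fragment. The join is lossy.

No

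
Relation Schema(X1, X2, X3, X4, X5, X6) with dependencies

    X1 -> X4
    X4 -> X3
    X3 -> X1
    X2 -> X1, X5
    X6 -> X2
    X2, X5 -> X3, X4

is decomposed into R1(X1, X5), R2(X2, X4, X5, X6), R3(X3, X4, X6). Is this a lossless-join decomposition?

Chase test. Columns are X1, X2, X3, X4, X5, X6; row i has aⱼ where attribute j ∈ Ri, else bᵢⱼ.
Initial tableau (one row per fragment):
  row 1: a1 b12 b13 b14 a5 b16
  row 2: b21 a2 b23 a4 a5 a6
  row 3: b31 b32 a3 a4 b35 a6
Rows 2 and 3 agree on X4; apply X4→X3 and equate their X3 entries.
Rows 2 and 3 agree on X3; apply X3→X1 and equate their X1 entries.
Rows 2 and 3 agree on X6; apply X6→X2 and equate their X2 entries.
Rows 2 and 3 agree on X2; apply X2→X1, X5 and equate their X1, X5 entries.
No row becomes fully distinguished — the join is lossy.

No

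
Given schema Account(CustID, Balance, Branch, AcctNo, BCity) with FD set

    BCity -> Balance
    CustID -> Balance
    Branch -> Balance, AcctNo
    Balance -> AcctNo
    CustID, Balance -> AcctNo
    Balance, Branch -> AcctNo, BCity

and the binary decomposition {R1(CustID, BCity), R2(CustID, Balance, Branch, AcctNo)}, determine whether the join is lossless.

No

Common attributes: R1 ∩ R2 = {CustID}.
Closure of {CustID}: CustID → Balance applies, adding Balance; Balance → AcctNo applies, adding AcctNo. So (CustID)⁺ = {CustID, Balance, AcctNo}.
The closure contains neither all of R1 = {CustID, BCity} nor all of R2 = {CustID, Balance, Branch, AcctNo}, so the common attributes are not a superkey of either fragment. The join is lossy.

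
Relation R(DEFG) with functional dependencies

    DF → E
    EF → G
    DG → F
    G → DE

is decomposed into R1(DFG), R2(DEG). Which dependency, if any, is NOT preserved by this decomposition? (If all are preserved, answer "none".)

EF → G

Check EF → G: no single fragment contains all of {EFG}, and the restricted closure of {EF} across the fragments never reaches {G}.
DF → E is preserved.
DG → F is preserved.
G → DE is preserved.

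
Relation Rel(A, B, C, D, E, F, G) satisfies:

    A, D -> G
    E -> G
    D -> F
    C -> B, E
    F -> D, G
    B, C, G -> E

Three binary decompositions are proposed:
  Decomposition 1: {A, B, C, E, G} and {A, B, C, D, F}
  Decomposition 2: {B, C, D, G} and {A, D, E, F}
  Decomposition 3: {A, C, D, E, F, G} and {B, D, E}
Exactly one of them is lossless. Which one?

Decomposition 1: common = {A, B, C}, closure = {A, B, C, E, G} → lossless.
Decomposition 2: common = {D}, closure = {D, F, G} → lossy.
Decomposition 3: common = {D, E}, closure = {D, E, F, G} → lossy.

Decomposition 1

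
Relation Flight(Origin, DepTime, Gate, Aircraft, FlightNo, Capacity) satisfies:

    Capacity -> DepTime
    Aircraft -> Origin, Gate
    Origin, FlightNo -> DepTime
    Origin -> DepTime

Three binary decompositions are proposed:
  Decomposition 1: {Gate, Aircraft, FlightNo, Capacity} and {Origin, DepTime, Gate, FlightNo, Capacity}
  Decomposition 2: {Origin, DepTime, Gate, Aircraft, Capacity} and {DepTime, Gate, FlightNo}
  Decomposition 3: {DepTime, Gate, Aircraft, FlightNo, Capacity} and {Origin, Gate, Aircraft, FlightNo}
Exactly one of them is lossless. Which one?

Decomposition 1: common = {Gate, FlightNo, Capacity}, closure = {DepTime, Gate, FlightNo, Capacity} → lossy.
Decomposition 2: common = {DepTime, Gate}, closure = {DepTime, Gate} → lossy.
Decomposition 3: common = {Gate, Aircraft, FlightNo}, closure = {Origin, DepTime, Gate, Aircraft, FlightNo} → lossless.

Decomposition 3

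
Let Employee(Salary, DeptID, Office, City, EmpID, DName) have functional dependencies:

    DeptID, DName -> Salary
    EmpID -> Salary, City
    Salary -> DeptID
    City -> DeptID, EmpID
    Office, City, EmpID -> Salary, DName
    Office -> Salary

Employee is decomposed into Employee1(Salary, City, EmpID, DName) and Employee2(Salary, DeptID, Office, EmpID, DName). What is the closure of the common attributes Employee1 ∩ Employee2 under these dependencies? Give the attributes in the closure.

Employee1 ∩ Employee2 = {Salary, EmpID, DName}.
EmpID → Salary, City applies, adding City
Salary → DeptID applies, adding DeptID
Closure: {Salary, DeptID, City, EmpID, DName}.

Salary, DeptID, City, EmpID, DName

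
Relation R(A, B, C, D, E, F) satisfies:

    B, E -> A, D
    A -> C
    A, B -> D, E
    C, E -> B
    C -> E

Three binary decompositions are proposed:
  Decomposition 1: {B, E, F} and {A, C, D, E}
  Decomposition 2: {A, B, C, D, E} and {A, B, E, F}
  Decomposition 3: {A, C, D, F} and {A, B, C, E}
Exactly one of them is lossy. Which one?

Decomposition 1: common = {E}, closure = {E} → lossy.
Decomposition 2: common = {A, B, E}, closure = {A, B, C, D, E} → lossless.
Decomposition 3: common = {A, C}, closure = {A, B, C, D, E} → lossless.

Decomposition 1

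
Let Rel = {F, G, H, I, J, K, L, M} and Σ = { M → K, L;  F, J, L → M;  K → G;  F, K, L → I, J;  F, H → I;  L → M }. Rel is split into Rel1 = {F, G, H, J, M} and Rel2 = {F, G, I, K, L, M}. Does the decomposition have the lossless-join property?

Yes

Common attributes: Rel1 ∩ Rel2 = {F, G, M}.
Closure of {F, G, M}: M → K, L applies, adding K, L; F, K, L → I, J applies, adding I, J. So (F, G, M)⁺ = {F, G, I, J, K, L, M}.
This closure contains every attribute of Rel2, so Rel1 ∩ Rel2 → Rel2. The join is lossless.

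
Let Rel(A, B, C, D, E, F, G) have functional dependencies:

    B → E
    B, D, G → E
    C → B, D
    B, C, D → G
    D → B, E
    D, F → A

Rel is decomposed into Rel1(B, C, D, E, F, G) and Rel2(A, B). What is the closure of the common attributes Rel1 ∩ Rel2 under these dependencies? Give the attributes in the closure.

B, E

Rel1 ∩ Rel2 = {B}.
B → E applies, adding E
Closure: {B, E}.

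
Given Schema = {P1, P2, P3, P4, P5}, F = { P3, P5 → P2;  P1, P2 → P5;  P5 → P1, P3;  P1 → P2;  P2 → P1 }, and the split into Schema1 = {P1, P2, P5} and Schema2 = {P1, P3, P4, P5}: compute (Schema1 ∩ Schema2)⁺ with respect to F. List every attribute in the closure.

Schema1 ∩ Schema2 = {P1, P5}.
P5 → P1, P3 applies, adding P3
P1 → P2 applies, adding P2
Closure: {P1, P2, P3, P5}.

P1, P2, P3, P5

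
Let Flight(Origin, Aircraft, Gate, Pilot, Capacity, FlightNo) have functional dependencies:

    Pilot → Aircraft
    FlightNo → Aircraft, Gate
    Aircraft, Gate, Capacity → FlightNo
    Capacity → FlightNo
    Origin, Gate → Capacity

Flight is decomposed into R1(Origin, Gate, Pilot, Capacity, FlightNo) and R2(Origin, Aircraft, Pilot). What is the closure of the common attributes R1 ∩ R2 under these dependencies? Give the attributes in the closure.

Origin, Aircraft, Pilot

R1 ∩ R2 = {Origin, Pilot}.
Pilot → Aircraft applies, adding Aircraft
Closure: {Origin, Aircraft, Pilot}.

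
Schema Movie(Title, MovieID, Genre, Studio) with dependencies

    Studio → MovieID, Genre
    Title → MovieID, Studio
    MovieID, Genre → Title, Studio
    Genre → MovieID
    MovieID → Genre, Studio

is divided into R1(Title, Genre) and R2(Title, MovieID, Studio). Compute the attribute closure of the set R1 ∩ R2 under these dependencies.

R1 ∩ R2 = {Title}.
Title → MovieID, Studio applies, adding MovieID, Studio
MovieID → Genre, Studio applies, adding Genre
Closure: {Title, MovieID, Genre, Studio}.

Title, MovieID, Genre, Studio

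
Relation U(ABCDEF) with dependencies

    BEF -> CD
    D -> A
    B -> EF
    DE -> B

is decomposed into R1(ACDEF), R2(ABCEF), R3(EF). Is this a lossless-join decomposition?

No

Chase test. Columns are ABCDEF; row i has aⱼ where attribute j ∈ Ri, else bᵢⱼ.
Initial tableau (one row per fragment):
  row 1: a1 b12 a3 a4 a5 a6
  row 2: a1 a2 a3 b24 a5 a6
  row 3: b31 b32 b33 b34 a5 a6
No row becomes fully distinguished — the join is lossy.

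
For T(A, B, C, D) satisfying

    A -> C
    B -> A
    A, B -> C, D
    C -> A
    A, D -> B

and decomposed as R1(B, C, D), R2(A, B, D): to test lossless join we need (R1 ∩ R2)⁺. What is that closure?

A, B, C, D

R1 ∩ R2 = {B, D}.
B → A applies, adding A
A, B → C, D applies, adding C
Closure: {A, B, C, D}.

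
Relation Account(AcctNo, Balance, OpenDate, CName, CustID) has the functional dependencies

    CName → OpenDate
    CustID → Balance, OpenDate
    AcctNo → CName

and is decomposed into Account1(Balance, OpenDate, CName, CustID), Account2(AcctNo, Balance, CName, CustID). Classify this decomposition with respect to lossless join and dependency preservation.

Lossless test: (Balance, CName, CustID)⁺ = {Balance, OpenDate, CName, CustID}, which contains all of one fragment — lossless.
Dependency preservation: every FD's attributes lie within a single fragment, so each can be enforced locally — preserved.

lossless and dependency-preserving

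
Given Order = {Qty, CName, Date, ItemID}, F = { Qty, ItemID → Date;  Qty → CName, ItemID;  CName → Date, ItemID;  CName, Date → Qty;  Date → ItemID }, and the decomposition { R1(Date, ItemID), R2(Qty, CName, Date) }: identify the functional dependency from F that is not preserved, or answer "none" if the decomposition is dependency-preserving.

Qty, ItemID → Date: restricted closure across fragments reaches Date.
Qty → CName, ItemID: restricted closure across fragments reaches CName, ItemID.
CName → Date, ItemID: restricted closure across fragments reaches Date, ItemID.
CName, Date → Qty lies within R2.
Date → ItemID lies within R1.
Every dependency is enforceable on the fragments, so the decomposition is dependency-preserving.

none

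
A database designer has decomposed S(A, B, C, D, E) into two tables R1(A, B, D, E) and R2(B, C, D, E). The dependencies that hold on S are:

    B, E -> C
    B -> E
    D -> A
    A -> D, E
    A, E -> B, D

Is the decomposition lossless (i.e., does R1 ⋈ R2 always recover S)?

Yes

Common attributes: R1 ∩ R2 = {B, D, E}.
Closure of {B, D, E}: B, E → C applies, adding C; D → A applies, adding A. So (B, D, E)⁺ = {A, B, C, D, E}.
This closure contains every attribute of R1, so R1 ∩ R2 → R1. The join is lossless.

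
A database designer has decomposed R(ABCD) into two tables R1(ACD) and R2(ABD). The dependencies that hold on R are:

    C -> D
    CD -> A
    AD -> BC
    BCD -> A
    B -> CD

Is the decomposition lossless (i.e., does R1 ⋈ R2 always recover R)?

Common attributes: R1 ∩ R2 = {AD}.
Closure of {AD}: AD → BC applies, adding BC. So (AD)⁺ = {ABCD}.
This closure contains every attribute of R1, so R1 ∩ R2 → R1. The join is lossless.

Yes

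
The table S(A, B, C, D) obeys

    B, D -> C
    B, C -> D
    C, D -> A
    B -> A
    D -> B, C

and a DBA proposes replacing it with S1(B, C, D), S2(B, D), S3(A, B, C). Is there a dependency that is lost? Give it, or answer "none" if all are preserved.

B, D → C lies within S1.
B, C → D lies within S1.
C, D → A: restricted closure across fragments reaches A.
B → A lies within S3.
D → B, C lies within S1.
Every dependency is enforceable on the fragments, so the decomposition is dependency-preserving.

none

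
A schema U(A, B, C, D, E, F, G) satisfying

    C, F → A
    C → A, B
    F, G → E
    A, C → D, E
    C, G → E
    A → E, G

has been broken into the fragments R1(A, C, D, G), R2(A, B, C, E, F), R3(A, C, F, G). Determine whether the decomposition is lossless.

Chase test. Columns are A, B, C, D, E, F, G; row i has aⱼ where attribute j ∈ Ri, else bᵢⱼ.
Initial tableau (one row per fragment):
  row 1: a1 b12 a3 a4 b15 b16 a7
  row 2: a1 a2 a3 b24 a5 a6 b27
  row 3: a1 b32 a3 b34 b35 a6 a7
Rows 1 and 2 agree on C; apply C→A, B and equate their A, B entries.
Rows 1 and 3 agree on C; apply C→A, B and equate their A, B entries.
Rows 1 and 2 agree on A, C; apply A, C→D, E and equate their D, E entries.
Rows 1 and 3 agree on A, C; apply A, C→D, E and equate their D, E entries.
Rows 1 and 2 agree on A; apply A→E, G and equate their E, G entries.
Row 2 is now all distinguished symbols — the join is lossless.

Yes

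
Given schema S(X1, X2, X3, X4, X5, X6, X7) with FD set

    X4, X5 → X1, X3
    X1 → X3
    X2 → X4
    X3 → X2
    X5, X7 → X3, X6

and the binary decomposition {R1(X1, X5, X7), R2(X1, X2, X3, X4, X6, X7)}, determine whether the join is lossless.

No

Common attributes: R1 ∩ R2 = {X1, X7}.
Closure of {X1, X7}: X1 → X3 applies, adding X3; X3 → X2 applies, adding X2; X2 → X4 applies, adding X4. So (X1, X7)⁺ = {X1, X2, X3, X4, X7}.
The closure contains neither all of R1 = {X1, X5, X7} nor all of R2 = {X1, X2, X3, X4, X6, X7}, so the common attributes are not a superkey of either fragment. The join is lossy.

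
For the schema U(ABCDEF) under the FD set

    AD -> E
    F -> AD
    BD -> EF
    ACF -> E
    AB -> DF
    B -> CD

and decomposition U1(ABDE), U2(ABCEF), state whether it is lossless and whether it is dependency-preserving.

Lossless test: (ABE)⁺ = {ABCDEF}, which contains all of one fragment — lossless.
Dependency preservation: the restricted closure of {F} across the fragments never reaches {AD}, so F → AD cannot be enforced without a join — not preserved.

lossless but not dependency-preserving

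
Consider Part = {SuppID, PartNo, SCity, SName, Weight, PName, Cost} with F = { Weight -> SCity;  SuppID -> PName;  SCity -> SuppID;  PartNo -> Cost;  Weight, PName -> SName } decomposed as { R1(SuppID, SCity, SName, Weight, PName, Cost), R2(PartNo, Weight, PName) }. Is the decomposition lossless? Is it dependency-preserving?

Lossless test: (Weight, PName)⁺ = {SuppID, SCity, SName, Weight, PName}, which is a superkey of neither fragment — lossy.
Dependency preservation: the restricted closure of {PartNo} across the fragments never reaches {Cost}, so PartNo → Cost cannot be enforced without a join — not preserved.

lossy and not dependency-preserving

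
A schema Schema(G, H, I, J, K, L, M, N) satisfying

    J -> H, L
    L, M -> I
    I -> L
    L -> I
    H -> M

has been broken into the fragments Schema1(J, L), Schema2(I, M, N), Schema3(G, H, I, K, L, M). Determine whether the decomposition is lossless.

No

Chase test. Columns are G, H, I, J, K, L, M, N; row i has aⱼ where attribute j ∈ Schemai, else bᵢⱼ.
Initial tableau (one row per fragment):
  row 1: b11 b12 b13 a4 b15 a6 b17 b18
  row 2: b21 b22 a3 b24 b25 b26 a7 a8
  row 3: a1 a2 a3 b34 a5 a6 a7 b38
Rows 2 and 3 agree on I; apply I→L and equate their L entries.
Rows 1 and 2 agree on L; apply L→I and equate their I entries.
No row becomes fully distinguished — the join is lossy.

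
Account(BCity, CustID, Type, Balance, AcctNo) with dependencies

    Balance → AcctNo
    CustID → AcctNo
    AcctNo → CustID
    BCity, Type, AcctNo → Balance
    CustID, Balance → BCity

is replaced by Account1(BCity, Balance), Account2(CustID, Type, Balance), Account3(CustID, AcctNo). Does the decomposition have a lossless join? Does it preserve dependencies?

lossless but not dependency-preserving

Lossless test (chase): Rows 1 and 2 agree on Balance; apply Balance→AcctNo and equate their AcctNo entries. Rows 2 and 3 agree on CustID; apply CustID→AcctNo and equate their AcctNo entries. Rows 1 and 2 agree on AcctNo; apply AcctNo→CustID and equate their CustID entries. Rows 1 and 2 agree on CustID, Balance; apply CustID, Balance→BCity and equate their BCity entries. Row 2 is now all distinguished symbols — the join is lossless.
Dependency preservation: the restricted closure of {BCity, Type, AcctNo} across the fragments never reaches {Balance}, so BCity, Type, AcctNo → Balance cannot be enforced without a join — not preserved.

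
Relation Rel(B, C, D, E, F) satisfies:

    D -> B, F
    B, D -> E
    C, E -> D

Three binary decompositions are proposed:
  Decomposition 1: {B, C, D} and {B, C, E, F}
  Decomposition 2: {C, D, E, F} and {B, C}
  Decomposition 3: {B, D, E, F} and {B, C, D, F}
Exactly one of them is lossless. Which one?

Decomposition 3

Decomposition 1: common = {B, C}, closure = {B, C} → lossy.
Decomposition 2: common = {C}, closure = {C} → lossy.
Decomposition 3: common = {B, D, F}, closure = {B, D, E, F} → lossless.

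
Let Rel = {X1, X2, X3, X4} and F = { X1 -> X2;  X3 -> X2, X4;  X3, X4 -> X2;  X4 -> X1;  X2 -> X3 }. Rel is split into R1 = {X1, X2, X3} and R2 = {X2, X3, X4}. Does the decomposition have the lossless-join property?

Yes

Common attributes: R1 ∩ R2 = {X2, X3}.
Closure of {X2, X3}: X3 → X2, X4 applies, adding X4; X4 → X1 applies, adding X1. So (X2, X3)⁺ = {X1, X2, X3, X4}.
This closure contains every attribute of R1, so R1 ∩ R2 → R1. The join is lossless.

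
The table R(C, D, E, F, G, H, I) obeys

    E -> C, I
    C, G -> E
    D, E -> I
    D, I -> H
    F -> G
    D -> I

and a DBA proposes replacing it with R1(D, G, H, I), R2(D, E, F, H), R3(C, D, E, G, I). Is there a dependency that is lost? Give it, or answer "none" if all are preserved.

F -> G

Check F → G: no single fragment contains all of {F, G}, and the restricted closure of {F} across the fragments never reaches {G}.
E → C, I is preserved.
C, G → E is preserved.
D, E → I is preserved.
D, I → H is preserved.
D → I is preserved.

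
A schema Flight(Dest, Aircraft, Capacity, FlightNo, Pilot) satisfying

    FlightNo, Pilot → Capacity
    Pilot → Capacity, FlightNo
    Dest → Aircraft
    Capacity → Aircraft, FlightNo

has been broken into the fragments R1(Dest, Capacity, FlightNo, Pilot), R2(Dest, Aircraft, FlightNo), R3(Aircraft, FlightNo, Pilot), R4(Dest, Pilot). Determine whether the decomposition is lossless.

Yes

Chase test. Columns are Dest, Aircraft, Capacity, FlightNo, Pilot; row i has aⱼ where attribute j ∈ Ri, else bᵢⱼ.
Initial tableau (one row per fragment):
  row 1: a1 b12 a3 a4 a5
  row 2: a1 a2 b23 a4 b25
  row 3: b31 a2 b33 a4 a5
  row 4: a1 b42 b43 b44 a5
Rows 1 and 3 agree on FlightNo, Pilot; apply FlightNo, Pilot→Capacity and equate their Capacity entries.
Rows 1 and 4 agree on Pilot; apply Pilot→Capacity, FlightNo and equate their Capacity, FlightNo entries.
Rows 1 and 2 agree on Dest; apply Dest→Aircraft and equate their Aircraft entries.
Rows 1 and 4 agree on Dest; apply Dest→Aircraft and equate their Aircraft entries.
Row 1 is now all distinguished symbols — the join is lossless.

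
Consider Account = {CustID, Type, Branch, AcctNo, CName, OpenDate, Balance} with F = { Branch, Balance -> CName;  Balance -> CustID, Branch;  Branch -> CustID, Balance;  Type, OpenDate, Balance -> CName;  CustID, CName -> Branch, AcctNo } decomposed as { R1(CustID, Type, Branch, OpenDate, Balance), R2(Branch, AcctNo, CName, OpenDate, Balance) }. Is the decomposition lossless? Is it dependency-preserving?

Lossless test: (Branch, OpenDate, Balance)⁺ = {CustID, Branch, AcctNo, CName, OpenDate, Balance}, which contains all of one fragment — lossless.
Dependency preservation: the restricted closure of {CustID, CName} across the fragments never reaches {Branch, AcctNo}, so CustID, CName → Branch, AcctNo cannot be enforced without a join — not preserved.

lossless but not dependency-preserving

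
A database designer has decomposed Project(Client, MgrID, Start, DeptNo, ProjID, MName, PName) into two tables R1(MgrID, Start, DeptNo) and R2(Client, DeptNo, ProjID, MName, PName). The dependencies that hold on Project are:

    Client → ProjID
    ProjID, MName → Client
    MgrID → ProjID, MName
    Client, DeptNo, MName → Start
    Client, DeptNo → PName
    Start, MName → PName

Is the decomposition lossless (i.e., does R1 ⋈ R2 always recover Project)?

No

Common attributes: R1 ∩ R2 = {DeptNo}.
No dependency enlarges {DeptNo}, so (DeptNo)⁺ = {DeptNo}.
The closure contains neither all of R1 = {MgrID, Start, DeptNo} nor all of R2 = {Client, DeptNo, ProjID, MName, PName}, so the common attributes are not a superkey of either fragment. The join is lossy.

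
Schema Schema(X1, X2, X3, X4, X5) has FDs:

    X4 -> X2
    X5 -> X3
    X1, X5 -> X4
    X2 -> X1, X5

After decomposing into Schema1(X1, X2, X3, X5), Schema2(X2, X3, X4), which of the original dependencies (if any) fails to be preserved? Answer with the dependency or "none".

none

X4 → X2 lies within Schema2.
X5 → X3 lies within Schema1.
X1, X5 → X4: restricted closure across fragments reaches X4.
X2 → X1, X5 lies within Schema1.
Every dependency is enforceable on the fragments, so the decomposition is dependency-preserving.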